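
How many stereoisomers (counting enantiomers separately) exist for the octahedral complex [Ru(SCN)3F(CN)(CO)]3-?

5

The six octahedral sites form three mutually perpendicular trans pairs.
The distinct arrangements are (4 in all): SCN mer (3 arrangements); SCN fac (chiral).
One of these lacks any improper symmetry element and so occurs as an enantiomeric pair, giving 4 + 1 = 5 stereoisomers in total.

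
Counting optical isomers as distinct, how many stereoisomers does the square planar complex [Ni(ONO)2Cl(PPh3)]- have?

2

The distinct arrangements are (2 in all): ONO cis; ONO trans.
Each arrangement has an internal mirror plane or centre of symmetry, so none is chiral.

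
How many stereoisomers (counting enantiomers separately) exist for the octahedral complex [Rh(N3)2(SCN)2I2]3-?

In an octahedral complex each vertex has one trans partner and four cis neighbours.
There are 5 geometric isomers: N3 trans, SCN trans, I trans; N3 cis, SCN cis, I trans; N3 cis, SCN trans, I cis; N3 cis, SCN cis, I cis (chiral); N3 trans, SCN cis, I cis.
One of these lacks any improper symmetry element and so occurs as an enantiomeric pair, giving 5 + 1 = 6 stereoisomers in total.

6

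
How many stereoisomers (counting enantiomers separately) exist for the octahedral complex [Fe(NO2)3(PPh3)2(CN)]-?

3

In an octahedral complex each vertex has one trans partner and four cis neighbours.
The distinct arrangements are (3 in all): NO2 mer, PPh3 trans; NO2 fac, PPh3 cis; NO2 mer, PPh3 cis.
Each arrangement has an internal mirror plane or centre of symmetry, so none is chiral.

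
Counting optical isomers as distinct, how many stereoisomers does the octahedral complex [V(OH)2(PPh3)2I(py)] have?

8

An octahedron has six vertices in three trans pairs; every non-trans pair is cis.
Working through the distinct placements yields 6 geometric isomers: OH cis, PPh3 cis (3 arrangements, 2 chiral); OH cis, PPh3 trans; OH trans, PPh3 cis; OH trans, PPh3 trans.
Of these, 2 lack any improper symmetry element and so occur as enantiomeric pairs, giving 6 + 2 = 8 stereoisomers in total.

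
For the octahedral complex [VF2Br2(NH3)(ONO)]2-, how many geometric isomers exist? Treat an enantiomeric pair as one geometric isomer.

6

Working through the distinct placements yields 6 geometric isomers: F trans, Br trans; F cis, Br trans; F cis, Br cis (3 arrangements, 2 chiral); F trans, Br cis.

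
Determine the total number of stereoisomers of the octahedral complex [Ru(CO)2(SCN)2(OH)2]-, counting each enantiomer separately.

An octahedron has six vertices in three trans pairs; every non-trans pair is cis.
There are 5 geometric isomers: CO trans, SCN trans, OH trans; CO trans, SCN cis, OH cis; CO cis, SCN trans, OH cis; CO cis, SCN cis, OH cis (chiral); CO cis, SCN cis, OH trans.
One of these lacks any improper symmetry element and so occurs as an enantiomeric pair, giving 5 + 1 = 6 stereoisomers in total.

6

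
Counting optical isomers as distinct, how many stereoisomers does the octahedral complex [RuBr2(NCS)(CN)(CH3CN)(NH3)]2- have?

Systematic enumeration (placing each ligand type in turn and discarding arrangements equivalent by rotation or reflection) gives 9 geometric isomers.
Of these, 6 lack any improper symmetry element and so occur as enantiomeric pairs, giving 9 + 6 = 15 stereoisomers in total.

15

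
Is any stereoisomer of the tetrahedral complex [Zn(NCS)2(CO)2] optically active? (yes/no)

In a tetrahedral complex all four positions are equivalent and every pair of ligands is adjacent — there is no cis/trans distinction.
Only one geometric arrangement is possible.

no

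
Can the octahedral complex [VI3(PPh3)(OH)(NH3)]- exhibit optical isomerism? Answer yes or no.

An octahedron has six vertices in three trans pairs; every non-trans pair is cis.
The distinct arrangements are (4 in all): I mer (3 arrangements); I fac (chiral).
One of these lacks any improper symmetry element and so occurs as an enantiomeric pair, giving 4 + 1 = 5 stereoisomers in total.

yes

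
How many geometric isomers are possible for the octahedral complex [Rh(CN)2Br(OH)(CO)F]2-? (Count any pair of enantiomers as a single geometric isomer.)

Exhaustive case analysis gives 9 geometric isomers.

9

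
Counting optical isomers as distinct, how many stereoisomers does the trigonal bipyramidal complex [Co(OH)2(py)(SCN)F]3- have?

Exhaustive case analysis gives 7 geometric isomers.
Of these, 3 lack any improper symmetry element and so occur as enantiomeric pairs, giving 7 + 3 = 10 stereoisomers in total.

10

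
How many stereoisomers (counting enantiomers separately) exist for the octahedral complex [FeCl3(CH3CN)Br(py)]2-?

5

There are 4 geometric isomers: Cl mer (3 arrangements); Cl fac (chiral).
One of these lacks any improper symmetry element and so occurs as an enantiomeric pair, giving 4 + 1 = 5 stereoisomers in total.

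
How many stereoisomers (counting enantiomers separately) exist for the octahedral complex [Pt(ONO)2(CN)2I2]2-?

Working through the distinct placements yields 5 geometric isomers: ONO trans, CN trans, I trans; ONO cis, CN trans, I cis; ONO trans, CN cis, I cis; ONO cis, CN cis, I cis (chiral); ONO cis, CN cis, I trans.
One of these lacks any improper symmetry element and so occurs as an enantiomeric pair, giving 5 + 1 = 6 stereoisomers in total.

6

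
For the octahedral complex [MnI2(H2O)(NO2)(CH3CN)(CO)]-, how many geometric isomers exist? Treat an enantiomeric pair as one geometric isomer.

In an octahedral complex each vertex has one trans partner and four cis neighbours.
Systematic enumeration (placing each ligand type in turn and discarding arrangements equivalent by rotation or reflection) gives 9 geometric isomers.

9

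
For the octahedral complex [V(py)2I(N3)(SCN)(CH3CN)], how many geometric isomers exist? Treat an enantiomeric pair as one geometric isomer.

9

The six octahedral sites form three mutually perpendicular trans pairs.
Exhaustive case analysis gives 9 geometric isomers.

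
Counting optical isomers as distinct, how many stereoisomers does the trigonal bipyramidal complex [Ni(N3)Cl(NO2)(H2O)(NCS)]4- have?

20

In a trigonal bipyramid the two axial positions differ from the three equatorial ones.
Systematic enumeration (placing each ligand type in turn and discarding arrangements equivalent by rotation or reflection) gives 10 geometric isomers.
Of these, 10 lack any improper symmetry element and so occur as enantiomeric pairs, giving 10 + 10 = 20 stereoisomers in total.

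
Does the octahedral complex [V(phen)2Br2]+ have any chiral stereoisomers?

The six octahedral sites form three mutually perpendicular trans pairs.
Each phen is bidentate and must span two cis positions.
Working through the distinct placements yields 2 geometric isomers: Br trans; Br cis (chiral).
One of these lacks any improper symmetry element and so occurs as an enantiomeric pair, giving 2 + 1 = 3 stereoisomers in total.

yes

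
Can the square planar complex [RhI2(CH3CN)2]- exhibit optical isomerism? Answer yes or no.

Systematic placement gives 2 geometric isomers: I cis; I trans.
Each arrangement has an internal mirror plane or centre of symmetry, so none is chiral.

no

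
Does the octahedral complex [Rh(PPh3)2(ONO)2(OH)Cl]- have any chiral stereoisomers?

yes

An octahedron has six vertices in three trans pairs; every non-trans pair is cis.
The distinct arrangements are (6 in all): PPh3 trans, ONO trans; PPh3 cis, ONO cis (3 arrangements, 2 chiral); PPh3 trans, ONO cis; PPh3 cis, ONO trans.
Of these, 2 lack any improper symmetry element and so occur as enantiomeric pairs, giving 6 + 2 = 8 stereoisomers in total.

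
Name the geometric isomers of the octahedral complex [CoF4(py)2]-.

In an octahedral complex each vertex has one trans partner and four cis neighbours.
There are 2 geometric isomers: py trans; py cis.

cis and trans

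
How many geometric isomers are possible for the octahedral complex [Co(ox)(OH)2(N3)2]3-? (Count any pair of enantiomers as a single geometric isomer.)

In an octahedral complex each vertex has one trans partner and four cis neighbours.
Each ox is bidentate and must span two cis positions.
Systematic placement gives 3 geometric isomers: OH cis, N3 trans; OH cis, N3 cis (chiral); OH trans, N3 cis.

3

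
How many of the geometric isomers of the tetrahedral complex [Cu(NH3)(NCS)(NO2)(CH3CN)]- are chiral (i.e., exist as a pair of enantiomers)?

In a tetrahedral complex all four positions are equivalent and every pair of ligands is adjacent — there is no cis/trans distinction.
Only one geometric arrangement is possible; it has no improper symmetry element, so it exists as a pair of enantiomers (2 stereoisomers).

1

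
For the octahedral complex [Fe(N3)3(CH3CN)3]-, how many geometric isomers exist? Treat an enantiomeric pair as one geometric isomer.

2

In an octahedral complex each vertex has one trans partner and four cis neighbours.
The distinct arrangements are (2 in all): N3 mer; N3 fac.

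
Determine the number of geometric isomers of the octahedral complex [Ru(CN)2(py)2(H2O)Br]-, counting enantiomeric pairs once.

An octahedron has six vertices in three trans pairs; every non-trans pair is cis.
Working through the distinct placements yields 6 geometric isomers: CN cis, py trans; CN cis, py cis (3 arrangements, 2 chiral); CN trans, py trans; CN trans, py cis.

6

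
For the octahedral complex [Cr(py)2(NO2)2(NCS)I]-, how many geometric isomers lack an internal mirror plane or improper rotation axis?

2

The six octahedral sites form three mutually perpendicular trans pairs.
Systematic placement gives 6 geometric isomers: py trans, NO2 trans; py cis, NO2 cis (3 arrangements, 2 chiral); py trans, NO2 cis; py cis, NO2 trans.
Of these, 2 lack any improper symmetry element and so occur as enantiomeric pairs, giving 6 + 2 = 8 stereoisomers in total.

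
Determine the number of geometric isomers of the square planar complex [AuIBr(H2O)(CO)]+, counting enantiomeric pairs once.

A square has two trans pairs of vertices; adjacent vertices are cis.
Working through the distinct placements yields 3 geometric isomers: (Br/H2O trans, CO/I trans); (Br/I trans, CO/H2O trans); (Br/CO trans, H2O/I trans).

3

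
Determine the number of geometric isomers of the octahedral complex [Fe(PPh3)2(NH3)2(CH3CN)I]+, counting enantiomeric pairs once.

In an octahedral complex each vertex has one trans partner and four cis neighbours.
The distinct arrangements are (6 in all): PPh3 trans, NH3 trans; PPh3 cis, NH3 cis (3 arrangements, 2 chiral); PPh3 trans, NH3 cis; PPh3 cis, NH3 trans.

6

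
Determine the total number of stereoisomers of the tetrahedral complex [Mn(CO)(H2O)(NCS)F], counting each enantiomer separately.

2

In a tetrahedral complex all four positions are equivalent and every pair of ligands is adjacent — there is no cis/trans distinction.
Only one geometric arrangement is possible; it has no improper symmetry element, so it exists as a pair of enantiomers (2 stereoisomers).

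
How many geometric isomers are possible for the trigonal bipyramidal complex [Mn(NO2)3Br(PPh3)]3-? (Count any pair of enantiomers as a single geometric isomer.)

In a trigonal bipyramid the two axial positions differ from the three equatorial ones.
There are 4 geometric isomers: Br axial, PPh3 equatorial; Br axial, PPh3 axial; Br equatorial, PPh3 equatorial; Br equatorial, PPh3 axial.

4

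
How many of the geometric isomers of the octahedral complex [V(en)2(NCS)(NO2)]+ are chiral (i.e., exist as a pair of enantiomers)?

An octahedron has six vertices in three trans pairs; every non-trans pair is cis.
Each en is bidentate and must span two cis positions.
There are 2 geometric isomers: NCS and NO2 mutually trans; NCS and NO2 mutually cis (chiral).
One of these lacks any improper symmetry element and so occurs as an enantiomeric pair, giving 2 + 1 = 3 stereoisomers in total.

1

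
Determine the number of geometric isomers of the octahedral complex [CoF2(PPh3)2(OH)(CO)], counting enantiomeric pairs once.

6

An octahedron has six vertices in three trans pairs; every non-trans pair is cis.
There are 6 geometric isomers: F cis, PPh3 trans; F cis, PPh3 cis (3 arrangements, 2 chiral); F trans, PPh3 trans; F trans, PPh3 cis.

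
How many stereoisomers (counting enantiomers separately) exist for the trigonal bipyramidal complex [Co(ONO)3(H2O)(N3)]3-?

4

The distinct arrangements are (4 in all): H2O axial, N3 axial; H2O axial, N3 equatorial; H2O equatorial, N3 axial; H2O equatorial, N3 equatorial.
Each arrangement has an internal mirror plane or centre of symmetry, so none is chiral.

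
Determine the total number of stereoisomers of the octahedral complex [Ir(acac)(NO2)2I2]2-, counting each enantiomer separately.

4

The six octahedral sites form three mutually perpendicular trans pairs.
Each acac is bidentate and must span two cis positions.
Systematic placement gives 3 geometric isomers: NO2 cis, I trans; NO2 cis, I cis (chiral); NO2 trans, I cis.
One of these lacks any improper symmetry element and so occurs as an enantiomeric pair, giving 3 + 1 = 4 stereoisomers in total.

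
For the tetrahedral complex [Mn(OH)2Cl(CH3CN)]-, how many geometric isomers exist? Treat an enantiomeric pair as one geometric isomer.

1

All four vertices of a tetrahedron are equivalent and mutually adjacent, so cis/trans isomerism cannot arise.
Only one geometric arrangement is possible.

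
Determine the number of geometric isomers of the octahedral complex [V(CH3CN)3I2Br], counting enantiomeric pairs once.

In an octahedral complex each vertex has one trans partner and four cis neighbours.
Working through the distinct placements yields 3 geometric isomers: CH3CN mer, I trans; CH3CN fac, I cis; CH3CN mer, I cis.

3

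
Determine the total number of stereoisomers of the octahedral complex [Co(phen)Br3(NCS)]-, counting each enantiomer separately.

In an octahedral complex each vertex has one trans partner and four cis neighbours.
Each phen is bidentate and must span two cis positions.
Systematic placement gives 2 geometric isomers: Br mer; Br fac.
Each arrangement has an internal mirror plane or centre of symmetry, so none is chiral.

2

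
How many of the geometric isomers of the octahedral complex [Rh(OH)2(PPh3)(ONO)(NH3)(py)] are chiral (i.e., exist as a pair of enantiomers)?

6

The six octahedral sites form three mutually perpendicular trans pairs.
Placing the ligands in turn and identifying arrangements related by rotation or reflection leaves 9 distinct geometric isomers.
Of these, 6 lack any improper symmetry element and so occur as enantiomeric pairs, giving 9 + 6 = 15 stereoisomers in total.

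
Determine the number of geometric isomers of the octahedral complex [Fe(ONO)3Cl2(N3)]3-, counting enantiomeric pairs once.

3

An octahedron has six vertices in three trans pairs; every non-trans pair is cis.
Systematic placement gives 3 geometric isomers: ONO mer, Cl trans; ONO mer, Cl cis; ONO fac, Cl cis.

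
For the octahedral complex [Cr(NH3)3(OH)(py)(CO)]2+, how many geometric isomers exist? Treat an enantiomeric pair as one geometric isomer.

4

Systematic placement gives 4 geometric isomers: NH3 mer (3 arrangements); NH3 fac (chiral).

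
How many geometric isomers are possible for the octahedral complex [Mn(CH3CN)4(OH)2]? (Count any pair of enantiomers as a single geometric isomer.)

An octahedron has six vertices in three trans pairs; every non-trans pair is cis.
Systematic placement gives 2 geometric isomers: OH trans; OH cis.

2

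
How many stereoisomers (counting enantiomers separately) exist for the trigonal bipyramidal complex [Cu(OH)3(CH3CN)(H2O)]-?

A trigonal bipyramid has two axial and three equatorial sites, which are chemically inequivalent.
The distinct arrangements are (4 in all): CH3CN axial, H2O axial; CH3CN axial, H2O equatorial; CH3CN equatorial, H2O axial; CH3CN equatorial, H2O equatorial.
Each arrangement has an internal mirror plane or centre of symmetry, so none is chiral.

4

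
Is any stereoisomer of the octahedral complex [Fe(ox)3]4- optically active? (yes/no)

The six octahedral sites form three mutually perpendicular trans pairs.
Each ox is bidentate and must span two cis positions.
Only one geometric arrangement is possible; it has no improper symmetry element, so it exists as a pair of enantiomers (2 stereoisomers).

yes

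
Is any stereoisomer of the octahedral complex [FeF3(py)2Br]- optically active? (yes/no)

no

Working through the distinct placements yields 3 geometric isomers: F mer, py trans; F fac, py cis; F mer, py cis.
Each arrangement has an internal mirror plane or centre of symmetry, so none is chiral.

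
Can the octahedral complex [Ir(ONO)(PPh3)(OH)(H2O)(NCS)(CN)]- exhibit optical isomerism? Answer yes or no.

yes

Exhaustive case analysis gives 15 geometric isomers.
Of these, 15 lack any improper symmetry element and so occur as enantiomeric pairs, giving 15 + 15 = 30 stereoisomers in total.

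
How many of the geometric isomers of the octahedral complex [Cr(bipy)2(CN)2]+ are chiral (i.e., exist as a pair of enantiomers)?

1

In an octahedral complex each vertex has one trans partner and four cis neighbours.
Each bipy is bidentate and must span two cis positions.
The distinct arrangements are (2 in all): CN trans; CN cis (chiral).
One of these lacks any improper symmetry element and so occurs as an enantiomeric pair, giving 2 + 1 = 3 stereoisomers in total.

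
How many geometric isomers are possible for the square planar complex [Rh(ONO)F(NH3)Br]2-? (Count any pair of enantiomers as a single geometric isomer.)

There are 3 geometric isomers: (Br/NH3 trans, F/ONO trans); (Br/ONO trans, F/NH3 trans); (Br/F trans, NH3/ONO trans).

3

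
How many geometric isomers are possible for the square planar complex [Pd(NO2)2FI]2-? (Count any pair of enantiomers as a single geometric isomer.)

2

Working through the distinct placements yields 2 geometric isomers: NO2 cis; NO2 trans.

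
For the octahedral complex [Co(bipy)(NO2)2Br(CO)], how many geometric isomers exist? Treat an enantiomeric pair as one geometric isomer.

4

Each bipy is bidentate and must span two cis positions.
Working through the distinct placements yields 4 geometric isomers: NO2 cis (3 arrangements, 2 chiral); NO2 trans.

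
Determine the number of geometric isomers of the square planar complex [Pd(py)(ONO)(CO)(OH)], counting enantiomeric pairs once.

Systematic placement gives 3 geometric isomers: (CO/ONO trans, OH/py trans); (CO/py trans, OH/ONO trans); (CO/OH trans, ONO/py trans).

3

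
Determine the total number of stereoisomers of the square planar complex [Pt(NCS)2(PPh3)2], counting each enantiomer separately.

2

Working through the distinct placements yields 2 geometric isomers: NCS cis; NCS trans.
Each arrangement has an internal mirror plane or centre of symmetry, so none is chiral.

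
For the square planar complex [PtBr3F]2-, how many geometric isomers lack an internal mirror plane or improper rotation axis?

0

Only one geometric arrangement is possible.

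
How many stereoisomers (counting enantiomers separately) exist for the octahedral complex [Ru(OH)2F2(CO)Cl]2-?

The six octahedral sites form three mutually perpendicular trans pairs.
There are 6 geometric isomers: OH trans, F trans; OH cis, F cis (3 arrangements, 2 chiral); OH trans, F cis; OH cis, F trans.
Of these, 2 lack any improper symmetry element and so occur as enantiomeric pairs, giving 6 + 2 = 8 stereoisomers in total.

8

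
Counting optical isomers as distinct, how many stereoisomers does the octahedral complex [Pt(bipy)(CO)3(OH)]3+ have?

2

In an octahedral complex each vertex has one trans partner and four cis neighbours.
Each bipy is bidentate and must span two cis positions.
The distinct arrangements are (2 in all): CO mer; CO fac.
Each arrangement has an internal mirror plane or centre of symmetry, so none is chiral.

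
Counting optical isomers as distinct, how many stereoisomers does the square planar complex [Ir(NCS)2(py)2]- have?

2

A square has two trans pairs of vertices; adjacent vertices are cis.
The distinct arrangements are (2 in all): NCS cis; NCS trans.
Each arrangement has an internal mirror plane or centre of symmetry, so none is chiral.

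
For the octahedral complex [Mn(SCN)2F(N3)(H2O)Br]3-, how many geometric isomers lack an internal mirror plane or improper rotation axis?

6

The six octahedral sites form three mutually perpendicular trans pairs.
Placing the ligands in turn and identifying arrangements related by rotation or reflection leaves 9 distinct geometric isomers.
Of these, 6 lack any improper symmetry element and so occur as enantiomeric pairs, giving 9 + 6 = 15 stereoisomers in total.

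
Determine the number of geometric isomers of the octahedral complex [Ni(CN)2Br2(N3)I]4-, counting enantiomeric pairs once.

6

There are 6 geometric isomers: CN trans, Br trans; CN cis, Br trans; CN cis, Br cis (3 arrangements, 2 chiral); CN trans, Br cis.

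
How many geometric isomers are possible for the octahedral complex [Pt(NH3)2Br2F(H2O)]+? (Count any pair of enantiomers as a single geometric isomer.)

6

In an octahedral complex each vertex has one trans partner and four cis neighbours.
The distinct arrangements are (6 in all): NH3 trans, Br trans; NH3 cis, Br trans; NH3 trans, Br cis; NH3 cis, Br cis (3 arrangements, 2 chiral).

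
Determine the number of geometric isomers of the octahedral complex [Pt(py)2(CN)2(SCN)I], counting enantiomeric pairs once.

The six octahedral sites form three mutually perpendicular trans pairs.
Working through the distinct placements yields 6 geometric isomers: py trans, CN trans; py cis, CN trans; py trans, CN cis; py cis, CN cis (3 arrangements, 2 chiral).

6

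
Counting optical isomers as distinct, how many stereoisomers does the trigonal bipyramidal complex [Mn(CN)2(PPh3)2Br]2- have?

6

In a trigonal bipyramid the two axial positions differ from the three equatorial ones.
Exhaustive case analysis gives 5 geometric isomers.
One of these lacks any improper symmetry element and so occurs as an enantiomeric pair, giving 5 + 1 = 6 stereoisomers in total.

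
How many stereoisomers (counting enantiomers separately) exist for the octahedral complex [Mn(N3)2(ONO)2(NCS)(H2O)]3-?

8

Working through the distinct placements yields 6 geometric isomers: N3 cis, ONO trans; N3 cis, ONO cis (3 arrangements, 2 chiral); N3 trans, ONO trans; N3 trans, ONO cis.
Of these, 2 lack any improper symmetry element and so occur as enantiomeric pairs, giving 6 + 2 = 8 stereoisomers in total.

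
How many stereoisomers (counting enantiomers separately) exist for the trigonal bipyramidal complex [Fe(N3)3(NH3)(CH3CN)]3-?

Working through the distinct placements yields 4 geometric isomers: NH3 equatorial, CH3CN axial; NH3 axial, CH3CN axial; NH3 equatorial, CH3CN equatorial; NH3 axial, CH3CN equatorial.
Each arrangement has an internal mirror plane or centre of symmetry, so none is chiral.

4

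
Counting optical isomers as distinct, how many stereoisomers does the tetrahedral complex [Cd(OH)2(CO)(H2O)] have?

1

Only one geometric arrangement is possible.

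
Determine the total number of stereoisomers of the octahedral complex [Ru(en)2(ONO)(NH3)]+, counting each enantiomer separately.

An octahedron has six vertices in three trans pairs; every non-trans pair is cis.
Each en is bidentate and must span two cis positions.
Systematic placement gives 2 geometric isomers: ONO and NH3 mutually trans; ONO and NH3 mutually cis (chiral).
One of these lacks any improper symmetry element and so occurs as an enantiomeric pair, giving 2 + 1 = 3 stereoisomers in total.

3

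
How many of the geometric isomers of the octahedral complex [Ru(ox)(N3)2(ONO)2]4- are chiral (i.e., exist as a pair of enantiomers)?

The six octahedral sites form three mutually perpendicular trans pairs.
Each ox is bidentate and must span two cis positions.
Systematic placement gives 3 geometric isomers: N3 trans, ONO cis; N3 cis, ONO cis (chiral); N3 cis, ONO trans.
One of these lacks any improper symmetry element and so occurs as an enantiomeric pair, giving 3 + 1 = 4 stereoisomers in total.

1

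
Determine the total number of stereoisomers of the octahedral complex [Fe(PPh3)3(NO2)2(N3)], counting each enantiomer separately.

There are 3 geometric isomers: PPh3 mer, NO2 cis; PPh3 mer, NO2 trans; PPh3 fac, NO2 cis.
Each arrangement has an internal mirror plane or centre of symmetry, so none is chiral.

3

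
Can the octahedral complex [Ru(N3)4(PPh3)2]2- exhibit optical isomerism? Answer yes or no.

In an octahedral complex each vertex has one trans partner and four cis neighbours.
The distinct arrangements are (2 in all): PPh3 trans; PPh3 cis.
Each arrangement has an internal mirror plane or centre of symmetry, so none is chiral.

no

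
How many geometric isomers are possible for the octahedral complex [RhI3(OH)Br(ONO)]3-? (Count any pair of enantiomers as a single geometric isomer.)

An octahedron has six vertices in three trans pairs; every non-trans pair is cis.
There are 4 geometric isomers: I mer (3 arrangements); I fac (chiral).

4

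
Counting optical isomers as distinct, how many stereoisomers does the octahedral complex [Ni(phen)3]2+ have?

In an octahedral complex each vertex has one trans partner and four cis neighbours.
Each phen is bidentate and must span two cis positions.
Only one geometric arrangement is possible; it has no improper symmetry element, so it exists as a pair of enantiomers (2 stereoisomers).

2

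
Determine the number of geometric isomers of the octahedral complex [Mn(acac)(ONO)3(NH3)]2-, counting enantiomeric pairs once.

Each acac is bidentate and must span two cis positions.
There are 2 geometric isomers: ONO fac; ONO mer.

2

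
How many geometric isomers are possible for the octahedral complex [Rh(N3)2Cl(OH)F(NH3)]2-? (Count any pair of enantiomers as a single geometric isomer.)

9

In an octahedral complex each vertex has one trans partner and four cis neighbours.
Systematic enumeration (placing each ligand type in turn and discarding arrangements equivalent by rotation or reflection) gives 9 geometric isomers.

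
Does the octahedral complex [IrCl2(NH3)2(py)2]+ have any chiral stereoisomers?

The six octahedral sites form three mutually perpendicular trans pairs.
The distinct arrangements are (5 in all): Cl trans, NH3 trans, py trans; Cl trans, NH3 cis, py cis; Cl cis, NH3 cis, py trans; Cl cis, NH3 cis, py cis (chiral); Cl cis, NH3 trans, py cis.
One of these lacks any improper symmetry element and so occurs as an enantiomeric pair, giving 5 + 1 = 6 stereoisomers in total.

yes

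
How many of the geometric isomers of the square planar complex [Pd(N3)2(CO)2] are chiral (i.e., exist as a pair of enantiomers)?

0

A square has two trans pairs of vertices; adjacent vertices are cis.
The distinct arrangements are (2 in all): N3 cis; N3 trans.
Each arrangement has an internal mirror plane or centre of symmetry, so none is chiral.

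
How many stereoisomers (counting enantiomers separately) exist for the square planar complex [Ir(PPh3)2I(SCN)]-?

In a square planar complex each vertex has one trans partner and two cis neighbours.
There are 2 geometric isomers: PPh3 cis; PPh3 trans.
Each arrangement has an internal mirror plane or centre of symmetry, so none is chiral.

2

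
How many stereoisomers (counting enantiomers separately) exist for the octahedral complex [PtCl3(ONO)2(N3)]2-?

3

The six octahedral sites form three mutually perpendicular trans pairs.
The distinct arrangements are (3 in all): Cl mer, ONO trans; Cl mer, ONO cis; Cl fac, ONO cis.
Each arrangement has an internal mirror plane or centre of symmetry, so none is chiral.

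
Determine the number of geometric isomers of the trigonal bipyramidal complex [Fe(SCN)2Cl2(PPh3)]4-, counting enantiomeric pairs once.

5

A trigonal bipyramid has two axial and three equatorial sites, which are chemically inequivalent.
Exhaustive case analysis gives 5 geometric isomers.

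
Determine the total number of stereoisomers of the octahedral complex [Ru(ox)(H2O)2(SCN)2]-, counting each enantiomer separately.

An octahedron has six vertices in three trans pairs; every non-trans pair is cis.
Each ox is bidentate and must span two cis positions.
The distinct arrangements are (3 in all): H2O trans, SCN cis; H2O cis, SCN cis (chiral); H2O cis, SCN trans.
One of these lacks any improper symmetry element and so occurs as an enantiomeric pair, giving 3 + 1 = 4 stereoisomers in total.

4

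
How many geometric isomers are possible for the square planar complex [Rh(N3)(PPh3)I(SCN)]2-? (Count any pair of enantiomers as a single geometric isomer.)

A square has two trans pairs of vertices; adjacent vertices are cis.
The distinct arrangements are (3 in all): (I/PPh3 trans, N3/SCN trans); (I/SCN trans, N3/PPh3 trans); (I/N3 trans, PPh3/SCN trans).

3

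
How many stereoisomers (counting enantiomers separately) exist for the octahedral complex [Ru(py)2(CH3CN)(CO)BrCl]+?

In an octahedral complex each vertex has one trans partner and four cis neighbours.
Exhaustive case analysis gives 9 geometric isomers.
Of these, 6 lack any improper symmetry element and so occur as enantiomeric pairs, giving 9 + 6 = 15 stereoisomers in total.

15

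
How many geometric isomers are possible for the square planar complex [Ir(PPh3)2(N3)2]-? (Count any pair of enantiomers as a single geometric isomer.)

2

In a square planar complex each vertex has one trans partner and two cis neighbours.
There are 2 geometric isomers: PPh3 cis; PPh3 trans.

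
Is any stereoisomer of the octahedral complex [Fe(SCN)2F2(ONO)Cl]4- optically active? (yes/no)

yes

The six octahedral sites form three mutually perpendicular trans pairs.
Working through the distinct placements yields 6 geometric isomers: SCN trans, F cis; SCN cis, F cis (3 arrangements, 2 chiral); SCN trans, F trans; SCN cis, F trans.
Of these, 2 lack any improper symmetry element and so occur as enantiomeric pairs, giving 6 + 2 = 8 stereoisomers in total.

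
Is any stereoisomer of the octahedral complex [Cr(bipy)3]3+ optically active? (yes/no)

yes

An octahedron has six vertices in three trans pairs; every non-trans pair is cis.
Each bipy is bidentate and must span two cis positions.
Only one geometric arrangement is possible; it has no improper symmetry element, so it exists as a pair of enantiomers (2 stereoisomers).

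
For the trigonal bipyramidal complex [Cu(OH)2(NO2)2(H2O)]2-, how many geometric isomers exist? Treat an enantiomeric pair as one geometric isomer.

Placing the ligands in turn and identifying arrangements related by rotation or reflection leaves 5 distinct geometric isomers.

5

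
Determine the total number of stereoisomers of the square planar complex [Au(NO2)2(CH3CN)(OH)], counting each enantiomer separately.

2

In a square planar complex each vertex has one trans partner and two cis neighbours.
The distinct arrangements are (2 in all): NO2 cis; NO2 trans.
Each arrangement has an internal mirror plane or centre of symmetry, so none is chiral.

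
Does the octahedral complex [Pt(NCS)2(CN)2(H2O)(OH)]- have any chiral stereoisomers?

yes

In an octahedral complex each vertex has one trans partner and four cis neighbours.
Working through the distinct placements yields 6 geometric isomers: NCS cis, CN trans; NCS trans, CN trans; NCS cis, CN cis (3 arrangements, 2 chiral); NCS trans, CN cis.
Of these, 2 lack any improper symmetry element and so occur as enantiomeric pairs, giving 6 + 2 = 8 stereoisomers in total.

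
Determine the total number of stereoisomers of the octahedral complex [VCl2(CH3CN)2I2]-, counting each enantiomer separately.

6

The six octahedral sites form three mutually perpendicular trans pairs.
Working through the distinct placements yields 5 geometric isomers: Cl trans, CH3CN trans, I trans; Cl cis, CH3CN trans, I cis; Cl cis, CH3CN cis, I trans; Cl cis, CH3CN cis, I cis (chiral); Cl trans, CH3CN cis, I cis.
One of these lacks any improper symmetry element and so occurs as an enantiomeric pair, giving 5 + 1 = 6 stereoisomers in total.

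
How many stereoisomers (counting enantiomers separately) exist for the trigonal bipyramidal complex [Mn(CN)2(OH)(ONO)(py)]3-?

10

A trigonal bipyramid has two axial and three equatorial sites, which are chemically inequivalent.
Exhaustive case analysis gives 7 geometric isomers.
Of these, 3 lack any improper symmetry element and so occur as enantiomeric pairs, giving 7 + 3 = 10 stereoisomers in total.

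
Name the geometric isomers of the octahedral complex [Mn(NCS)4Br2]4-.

cis and trans

An octahedron has six vertices in three trans pairs; every non-trans pair is cis.
There are 2 geometric isomers: Br trans; Br cis.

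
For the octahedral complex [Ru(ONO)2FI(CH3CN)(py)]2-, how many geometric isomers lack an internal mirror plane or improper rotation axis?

6

In an octahedral complex each vertex has one trans partner and four cis neighbours.
Placing the ligands in turn and identifying arrangements related by rotation or reflection leaves 9 distinct geometric isomers.
Of these, 6 lack any improper symmetry element and so occur as enantiomeric pairs, giving 9 + 6 = 15 stereoisomers in total.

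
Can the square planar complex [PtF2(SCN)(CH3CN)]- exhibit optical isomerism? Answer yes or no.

no

Working through the distinct placements yields 2 geometric isomers: F cis; F trans.
Each arrangement has an internal mirror plane or centre of symmetry, so none is chiral.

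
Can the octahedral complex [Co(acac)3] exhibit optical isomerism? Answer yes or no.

yes

An octahedron has six vertices in three trans pairs; every non-trans pair is cis.
Each acac is bidentate and must span two cis positions.
Only one geometric arrangement is possible; it has no improper symmetry element, so it exists as a pair of enantiomers (2 stereoisomers).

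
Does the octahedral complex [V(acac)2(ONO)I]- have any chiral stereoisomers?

yes

The six octahedral sites form three mutually perpendicular trans pairs.
Each acac is bidentate and must span two cis positions.
The distinct arrangements are (2 in all): ONO and I mutually trans; ONO and I mutually cis (chiral).
One of these lacks any improper symmetry element and so occurs as an enantiomeric pair, giving 2 + 1 = 3 stereoisomers in total.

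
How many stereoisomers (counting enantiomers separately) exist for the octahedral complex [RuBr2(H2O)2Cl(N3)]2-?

8

The distinct arrangements are (6 in all): Br trans, H2O cis; Br trans, H2O trans; Br cis, H2O cis (3 arrangements, 2 chiral); Br cis, H2O trans.
Of these, 2 lack any improper symmetry element and so occur as enantiomeric pairs, giving 6 + 2 = 8 stereoisomers in total.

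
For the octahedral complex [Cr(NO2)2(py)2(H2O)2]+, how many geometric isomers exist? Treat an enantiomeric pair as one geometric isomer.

5

In an octahedral complex each vertex has one trans partner and four cis neighbours.
Working through the distinct placements yields 5 geometric isomers: NO2 trans, py trans, H2O trans; NO2 cis, py cis, H2O trans; NO2 cis, py trans, H2O cis; NO2 cis, py cis, H2O cis (chiral); NO2 trans, py cis, H2O cis.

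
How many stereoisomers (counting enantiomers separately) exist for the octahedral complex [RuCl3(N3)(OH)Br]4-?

The distinct arrangements are (4 in all): Cl mer (3 arrangements); Cl fac (chiral).
One of these lacks any improper symmetry element and so occurs as an enantiomeric pair, giving 4 + 1 = 5 stereoisomers in total.

5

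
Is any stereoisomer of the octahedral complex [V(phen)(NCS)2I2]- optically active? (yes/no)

An octahedron has six vertices in three trans pairs; every non-trans pair is cis.
Each phen is bidentate and must span two cis positions.
The distinct arrangements are (3 in all): NCS cis, I trans; NCS cis, I cis (chiral); NCS trans, I cis.
One of these lacks any improper symmetry element and so occurs as an enantiomeric pair, giving 3 + 1 = 4 stereoisomers in total.

yes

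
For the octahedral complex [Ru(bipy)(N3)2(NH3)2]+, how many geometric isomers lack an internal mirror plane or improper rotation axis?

1

An octahedron has six vertices in three trans pairs; every non-trans pair is cis.
Each bipy is bidentate and must span two cis positions.
The distinct arrangements are (3 in all): N3 trans, NH3 cis; N3 cis, NH3 cis (chiral); N3 cis, NH3 trans.
One of these lacks any improper symmetry element and so occurs as an enantiomeric pair, giving 3 + 1 = 4 stereoisomers in total.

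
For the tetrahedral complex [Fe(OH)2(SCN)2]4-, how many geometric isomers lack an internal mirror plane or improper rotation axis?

All four vertices of a tetrahedron are equivalent and mutually adjacent, so cis/trans isomerism cannot arise.
Only one geometric arrangement is possible.

0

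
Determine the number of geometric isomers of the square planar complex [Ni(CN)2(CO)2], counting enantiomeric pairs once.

There are 2 geometric isomers: CN cis; CN trans.

2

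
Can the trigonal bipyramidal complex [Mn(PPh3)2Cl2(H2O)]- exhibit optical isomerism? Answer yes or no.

In a trigonal bipyramid the two axial positions differ from the three equatorial ones.
Placing the ligands in turn and identifying arrangements related by rotation or reflection leaves 5 distinct geometric isomers.
One of these lacks any improper symmetry element and so occurs as an enantiomeric pair, giving 5 + 1 = 6 stereoisomers in total.

yes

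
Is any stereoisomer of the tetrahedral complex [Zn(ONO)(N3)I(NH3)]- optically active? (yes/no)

yes

All four vertices of a tetrahedron are equivalent and mutually adjacent, so cis/trans isomerism cannot arise.
Only one geometric arrangement is possible; it has no improper symmetry element, so it exists as a pair of enantiomers (2 stereoisomers).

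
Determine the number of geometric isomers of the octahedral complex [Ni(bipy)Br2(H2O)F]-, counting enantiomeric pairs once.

4

An octahedron has six vertices in three trans pairs; every non-trans pair is cis.
Each bipy is bidentate and must span two cis positions.
Systematic placement gives 4 geometric isomers: Br trans; Br cis (3 arrangements, 2 chiral).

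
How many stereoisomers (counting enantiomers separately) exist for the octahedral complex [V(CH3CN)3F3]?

2

The distinct arrangements are (2 in all): CH3CN mer; CH3CN fac.
Each arrangement has an internal mirror plane or centre of symmetry, so none is chiral.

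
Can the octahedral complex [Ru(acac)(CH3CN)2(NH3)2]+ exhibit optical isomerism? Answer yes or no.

yes

An octahedron has six vertices in three trans pairs; every non-trans pair is cis.
Each acac is bidentate and must span two cis positions.
The distinct arrangements are (3 in all): CH3CN trans, NH3 cis; CH3CN cis, NH3 cis (chiral); CH3CN cis, NH3 trans.
One of these lacks any improper symmetry element and so occurs as an enantiomeric pair, giving 3 + 1 = 4 stereoisomers in total.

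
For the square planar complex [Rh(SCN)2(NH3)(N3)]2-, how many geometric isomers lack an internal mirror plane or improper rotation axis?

In a square planar complex each vertex has one trans partner and two cis neighbours.
Systematic placement gives 2 geometric isomers: SCN cis; SCN trans.
Each arrangement has an internal mirror plane or centre of symmetry, so none is chiral.

0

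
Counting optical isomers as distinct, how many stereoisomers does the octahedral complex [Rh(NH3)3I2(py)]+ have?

3

The six octahedral sites form three mutually perpendicular trans pairs.
The distinct arrangements are (3 in all): NH3 mer, I trans; NH3 fac, I cis; NH3 mer, I cis.
Each arrangement has an internal mirror plane or centre of symmetry, so none is chiral.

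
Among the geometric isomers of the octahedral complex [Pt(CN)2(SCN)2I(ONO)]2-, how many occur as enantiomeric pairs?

2

The six octahedral sites form three mutually perpendicular trans pairs.
Systematic placement gives 6 geometric isomers: CN trans, SCN trans; CN trans, SCN cis; CN cis, SCN trans; CN cis, SCN cis (3 arrangements, 2 chiral).
Of these, 2 lack any improper symmetry element and so occur as enantiomeric pairs, giving 6 + 2 = 8 stereoisomers in total.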